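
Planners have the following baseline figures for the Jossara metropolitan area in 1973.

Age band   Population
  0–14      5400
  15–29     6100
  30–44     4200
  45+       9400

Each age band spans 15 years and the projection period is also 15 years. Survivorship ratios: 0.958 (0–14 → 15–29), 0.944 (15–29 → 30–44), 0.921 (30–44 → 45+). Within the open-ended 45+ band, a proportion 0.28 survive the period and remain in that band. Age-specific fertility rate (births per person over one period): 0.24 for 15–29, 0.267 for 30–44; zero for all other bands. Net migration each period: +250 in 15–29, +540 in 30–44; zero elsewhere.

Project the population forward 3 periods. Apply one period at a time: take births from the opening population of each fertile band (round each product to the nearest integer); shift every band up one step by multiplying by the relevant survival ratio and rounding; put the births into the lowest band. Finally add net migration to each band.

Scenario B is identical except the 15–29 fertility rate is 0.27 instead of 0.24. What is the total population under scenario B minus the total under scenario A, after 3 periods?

Period 1.
Births: 6100 × 0.24 = 1464, 4200 × 0.267 = 1121 ⇒ total 2585
15–29: 5400 × 0.958 = 5173
30–44: 6100 × 0.944 = 5758
45+: 4200 × 0.921 + 9400 × 0.28 = 3868 + 2632 = 6500
Net migration: 15–29 + 250 → 5423; 30–44 + 540 → 6298
End of period: [2585, 5423, 6298, 6500]
Period 2.
Births: 5423 × 0.24 = 1302, 6298 × 0.267 = 1682 ⇒ total 2984
15–29: 2585 × 0.958 = 2476
30–44: 5423 × 0.944 = 5119
45+: 6298 × 0.921 + 6500 × 0.28 = 5800 + 1820 = 7620
Net migration: 15–29 + 250 → 2726; 30–44 + 540 → 5659
End of period: [2984, 2726, 5659, 7620]
Period 3.
Births: 2726 × 0.24 = 654, 5659 × 0.267 = 1511 ⇒ total 2165
15–29: 2984 × 0.958 = 2859
30–44: 2726 × 0.944 = 2573
45+: 5659 × 0.921 + 7620 × 0.28 = 5212 + 2134 = 7346
Net migration: 15–29 + 250 → 3109; 30–44 + 540 → 3113
End of period: [2165, 3109, 3113, 7346]
Scenario A total after 3 periods: 15733
Scenario B projection —
Period 1.
Births: 6100 × 0.27 = 1647, 4200 × 0.267 = 1121 ⇒ total 2768
15–29: 5400 × 0.958 = 5173
30–44: 6100 × 0.944 = 5758
45+: 4200 × 0.921 + 9400 × 0.28 = 3868 + 2632 = 6500
Net migration: 15–29 + 250 → 5423; 30–44 + 540 → 6298
End of period: [2768, 5423, 6298, 6500]
Period 2.
Births: 5423 × 0.27 = 1464, 6298 × 0.267 = 1682 ⇒ total 3146
15–29: 2768 × 0.958 = 2652
30–44: 5423 × 0.944 = 5119
45+: 6298 × 0.921 + 6500 × 0.28 = 5800 + 1820 = 7620
Net migration: 15–29 + 250 → 2902; 30–44 + 540 → 5659
End of period: [3146, 2902, 5659, 7620]
Period 3.
Births: 2902 × 0.27 = 784, 5659 × 0.267 = 1511 ⇒ total 2295
15–29: 3146 × 0.958 = 3014
30–44: 2902 × 0.944 = 2739
45+: 5659 × 0.921 + 7620 × 0.28 = 5212 + 2134 = 7346
Net migration: 15–29 + 250 → 3264; 30–44 + 540 → 3279
End of period: [2295, 3264, 3279, 7346]
Scenario B total after 3 periods: 16184
Difference B − A = 16184 − 15733 = 451

451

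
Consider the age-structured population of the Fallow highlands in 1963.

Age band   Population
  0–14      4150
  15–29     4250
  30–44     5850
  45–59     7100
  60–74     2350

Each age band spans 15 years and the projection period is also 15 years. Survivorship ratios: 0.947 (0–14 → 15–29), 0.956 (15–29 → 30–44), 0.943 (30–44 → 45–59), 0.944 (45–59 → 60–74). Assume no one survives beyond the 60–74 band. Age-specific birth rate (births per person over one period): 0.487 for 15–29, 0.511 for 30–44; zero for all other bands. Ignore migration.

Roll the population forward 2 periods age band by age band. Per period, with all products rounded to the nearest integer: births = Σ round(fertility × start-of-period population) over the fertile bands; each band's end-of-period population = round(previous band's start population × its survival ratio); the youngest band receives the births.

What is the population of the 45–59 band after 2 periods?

Period 1.
Births: 4250 * 0.487 = 2070 ; 5850 * 0.511 = 2989 ⇒ total 5059
15–29: 4150 * 0.947 = 3930
30–44: 4250 * 0.956 = 4063
45–59: 5850 * 0.943 = 5517
60–74: 7100 * 0.944 = 6702
Giving 5059 / 3930 / 4063 / 5517 / 6702.
Period 2.
Births: 3930 * 0.487 = 1914 ; 4063 * 0.511 = 2076 ⇒ total 3990
15–29: 5059 * 0.947 = 4791
30–44: 3930 * 0.956 = 3757
45–59: 4063 * 0.943 = 3831
60–74: 5517 * 0.944 = 5208
Giving 3990 / 4791 / 3757 / 3831 / 5208.

3831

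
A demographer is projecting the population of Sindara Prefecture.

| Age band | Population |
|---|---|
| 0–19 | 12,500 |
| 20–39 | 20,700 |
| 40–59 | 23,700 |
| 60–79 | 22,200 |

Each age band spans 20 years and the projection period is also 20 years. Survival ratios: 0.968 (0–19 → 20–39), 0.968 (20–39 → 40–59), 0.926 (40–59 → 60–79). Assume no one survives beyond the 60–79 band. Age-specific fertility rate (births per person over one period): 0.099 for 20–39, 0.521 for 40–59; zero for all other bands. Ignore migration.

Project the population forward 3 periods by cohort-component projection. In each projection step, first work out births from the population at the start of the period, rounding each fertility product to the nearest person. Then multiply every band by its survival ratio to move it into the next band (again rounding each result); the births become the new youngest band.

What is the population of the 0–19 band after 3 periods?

Period 1.
Births: 20700 × 0.099 = 2049  |  23700 × 0.521 = 12348 → 14397
20–39: 12500 × 0.968 = 12100
40–59: 20700 × 0.968 = 20038
60–79: 23700 × 0.926 = 21946
Population now: 0–19=14397, 20–39=12100, 40–59=20038, 60–79=21946
Period 2.
Births: 12100 × 0.099 = 1198  |  20038 × 0.521 = 10440 → 11638
20–39: 14397 × 0.968 = 13936
40–59: 12100 × 0.968 = 11713
60–79: 20038 × 0.926 = 18555
Population now: 0–19=11638, 20–39=13936, 40–59=11713, 60–79=18555
Period 3.
Births: 13936 × 0.099 = 1380  |  11713 × 0.521 = 6102 → 7482
20–39: 11638 × 0.968 = 11266
40–59: 13936 × 0.968 = 13490
60–79: 11713 × 0.926 = 10846
Population now: 0–19=7482, 20–39=11266, 40–59=13490, 60–79=10846

7482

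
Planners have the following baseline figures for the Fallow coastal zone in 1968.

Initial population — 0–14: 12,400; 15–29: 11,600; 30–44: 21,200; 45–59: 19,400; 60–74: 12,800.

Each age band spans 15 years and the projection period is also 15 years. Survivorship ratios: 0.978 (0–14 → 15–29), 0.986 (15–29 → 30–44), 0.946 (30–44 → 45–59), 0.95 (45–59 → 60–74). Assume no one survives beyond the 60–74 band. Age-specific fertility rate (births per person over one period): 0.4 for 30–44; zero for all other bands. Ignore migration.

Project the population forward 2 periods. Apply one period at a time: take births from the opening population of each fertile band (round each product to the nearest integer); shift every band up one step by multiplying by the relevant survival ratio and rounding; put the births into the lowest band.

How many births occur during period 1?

8480

— Period 1 —
Births: 21200 × 0.4 = 8480
15–29: 12400 × 0.978 = 12127
30–44: 11600 × 0.986 = 11438
45–59: 21200 × 0.946 = 20055
60–74: 19400 × 0.95 = 18430
Population now: 0–14=8480, 15–29=12127, 30–44=11438, 45–59=20055, 60–74=18430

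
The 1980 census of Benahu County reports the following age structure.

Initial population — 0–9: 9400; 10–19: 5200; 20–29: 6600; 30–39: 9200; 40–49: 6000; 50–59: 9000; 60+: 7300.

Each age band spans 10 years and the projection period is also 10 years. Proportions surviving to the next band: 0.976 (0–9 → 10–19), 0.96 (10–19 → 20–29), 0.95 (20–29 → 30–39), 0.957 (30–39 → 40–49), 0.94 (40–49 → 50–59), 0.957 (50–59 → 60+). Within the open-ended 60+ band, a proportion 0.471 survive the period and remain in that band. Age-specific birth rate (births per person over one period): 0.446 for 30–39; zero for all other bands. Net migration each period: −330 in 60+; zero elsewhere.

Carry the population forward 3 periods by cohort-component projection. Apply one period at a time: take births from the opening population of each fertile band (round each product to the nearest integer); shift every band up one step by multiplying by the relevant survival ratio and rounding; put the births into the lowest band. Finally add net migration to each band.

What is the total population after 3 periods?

39811

Let group 1 be 0–9 through group 7 = 60+.
— Period 1 —
Births: 9200 × 0.446 = 4103
Group 2: 9400 × 0.976 = 9174
Group 3: 5200 × 0.96 = 4992
Group 4: 6600 × 0.95 = 6270
Group 5: 9200 × 0.957 = 8804
Group 6: 6000 × 0.94 = 5640
Group 7: 9000 × 0.957 + 7300 × 0.471 = 8613 + 3438 = 12051
Net migration: Group 7 − 330 → 11721
→ [4103, 9174, 4992, 6270, 8804, 5640, 11721]
— Period 2 —
Births: 6270 × 0.446 = 2796
Group 2: 4103 × 0.976 = 4005
Group 3: 9174 × 0.96 = 8807
Group 4: 4992 × 0.95 = 4742
Group 5: 6270 × 0.957 = 6000
Group 6: 8804 × 0.94 = 8276
Group 7: 5640 × 0.957 + 11721 × 0.471 = 5397 + 5521 = 10918
Net migration: Group 7 − 330 → 10588
→ [2796, 4005, 8807, 4742, 6000, 8276, 10588]
— Period 3 —
Births: 4742 × 0.446 = 2115
Group 2: 2796 × 0.976 = 2729
Group 3: 4005 × 0.96 = 3845
Group 4: 8807 × 0.95 = 8367
Group 5: 4742 × 0.957 = 4538
Group 6: 6000 × 0.94 = 5640
Group 7: 8276 × 0.957 + 10588 × 0.471 = 7920 + 4987 = 12907
Net migration: Group 7 − 330 → 12577
→ [2115, 2729, 3845, 8367, 4538, 5640, 12577]
Total after period 3: 2115 + 2729 + 3845 + 8367 + 4538 + 5640 + 12577 = 39811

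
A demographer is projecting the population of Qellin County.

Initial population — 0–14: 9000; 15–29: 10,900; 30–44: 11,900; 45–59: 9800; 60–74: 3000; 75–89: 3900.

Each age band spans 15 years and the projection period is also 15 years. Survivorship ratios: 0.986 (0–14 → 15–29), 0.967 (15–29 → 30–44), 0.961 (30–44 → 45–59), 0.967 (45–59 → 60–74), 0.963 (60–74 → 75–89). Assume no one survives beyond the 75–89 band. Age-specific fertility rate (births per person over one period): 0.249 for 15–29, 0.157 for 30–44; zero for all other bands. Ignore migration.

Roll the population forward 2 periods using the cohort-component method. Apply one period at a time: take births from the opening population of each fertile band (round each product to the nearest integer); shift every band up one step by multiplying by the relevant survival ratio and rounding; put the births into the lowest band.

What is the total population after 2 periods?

Period 1:
Births: 10900 × 0.249 = 2714 ; 11900 × 0.157 = 1868 — total 4582
15–29: 9000 × 0.986 = 8874
30–44: 10900 × 0.967 = 10540
45–59: 11900 × 0.961 = 11436
60–74: 9800 × 0.967 = 9477
75–89: 3000 × 0.963 = 2889
Giving 4582 / 8874 / 10540 / 11436 / 9477 / 2889.
Period 2:
Births: 8874 × 0.249 = 2210 ; 10540 × 0.157 = 1655 — total 3865
15–29: 4582 × 0.986 = 4518
30–44: 8874 × 0.967 = 8581
45–59: 10540 × 0.961 = 10129
60–74: 11436 × 0.967 = 11059
75–89: 9477 × 0.963 = 9126
Giving 3865 / 4518 / 8581 / 10129 / 11059 / 9126.
Total after period 2: 3865 + 4518 + 8581 + 10129 + 11059 + 9126 = 47278

47278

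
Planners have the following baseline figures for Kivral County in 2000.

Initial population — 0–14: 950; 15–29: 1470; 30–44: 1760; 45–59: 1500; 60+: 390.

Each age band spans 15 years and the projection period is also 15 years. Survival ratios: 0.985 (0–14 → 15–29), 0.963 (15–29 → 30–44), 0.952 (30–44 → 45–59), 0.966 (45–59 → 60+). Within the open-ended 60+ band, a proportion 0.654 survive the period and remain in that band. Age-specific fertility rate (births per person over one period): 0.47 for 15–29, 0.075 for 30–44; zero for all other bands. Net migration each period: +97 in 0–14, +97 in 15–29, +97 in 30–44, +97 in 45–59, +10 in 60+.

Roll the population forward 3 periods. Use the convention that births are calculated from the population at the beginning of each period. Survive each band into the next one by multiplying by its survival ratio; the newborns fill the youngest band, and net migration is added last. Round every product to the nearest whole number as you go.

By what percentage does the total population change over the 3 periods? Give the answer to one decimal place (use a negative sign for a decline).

15.1

Let group 1 be 0–14 through group 5 = 60+.
Period 1.
Births: 1470 × 0.47 = 691 ; 1760 × 0.075 = 132 → total 823
Group 2: 950 × 0.985 = 936
Group 3: 1470 × 0.963 = 1416
Group 4: 1760 × 0.952 = 1676
Group 5: 1500 × 0.966 + 390 × 0.654 = 1449 + 255 = 1704
Net migration: Group 1 + 97 → 920; Group 2 + 97 → 1033; Group 3 + 97 → 1513; Group 4 + 97 → 1773; Group 5 + 10 → 1714
End of period: [920, 1033, 1513, 1773, 1714]
Period 2.
Births: 1033 × 0.47 = 486 ; 1513 × 0.075 = 113 → total 599
Group 2: 920 × 0.985 = 906
Group 3: 1033 × 0.963 = 995
Group 4: 1513 × 0.952 = 1440
Group 5: 1773 × 0.966 + 1714 × 0.654 = 1713 + 1121 = 2834
Net migration: Group 1 + 97 → 696; Group 2 + 97 → 1003; Group 3 + 97 → 1092; Group 4 + 97 → 1537; Group 5 + 10 → 2844
End of period: [696, 1003, 1092, 1537, 2844]
Period 3.
Births: 1003 × 0.47 = 471 ; 1092 × 0.075 = 82 → total 553
Group 2: 696 × 0.985 = 686
Group 3: 1003 × 0.963 = 966
Group 4: 1092 × 0.952 = 1040
Group 5: 1537 × 0.966 + 2844 × 0.654 = 1485 + 1860 = 3345
Net migration: Group 1 + 97 → 650; Group 2 + 97 → 783; Group 3 + 97 → 1063; Group 4 + 97 → 1137; Group 5 + 10 → 3355
End of period: [650, 783, 1063, 1137, 3355]
Total: 6070 → 6988; change = 918; percentage change = 15.1%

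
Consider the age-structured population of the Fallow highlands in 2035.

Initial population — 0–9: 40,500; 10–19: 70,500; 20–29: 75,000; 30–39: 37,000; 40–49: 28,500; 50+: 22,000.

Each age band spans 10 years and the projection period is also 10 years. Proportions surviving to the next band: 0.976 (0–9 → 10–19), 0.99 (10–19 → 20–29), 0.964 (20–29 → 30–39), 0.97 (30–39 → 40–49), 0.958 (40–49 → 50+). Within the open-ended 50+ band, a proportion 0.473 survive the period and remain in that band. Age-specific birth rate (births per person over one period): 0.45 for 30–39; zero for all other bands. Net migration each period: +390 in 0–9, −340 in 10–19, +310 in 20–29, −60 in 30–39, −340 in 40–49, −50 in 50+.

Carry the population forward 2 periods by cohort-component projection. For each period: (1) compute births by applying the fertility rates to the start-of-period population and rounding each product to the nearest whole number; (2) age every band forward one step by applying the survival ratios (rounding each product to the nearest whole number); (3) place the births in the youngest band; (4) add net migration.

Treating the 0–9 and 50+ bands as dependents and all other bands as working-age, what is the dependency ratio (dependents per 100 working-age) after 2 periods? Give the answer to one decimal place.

Period 1.
Births: 37000 * 0.45 = 16650
10–19: 40500 * 0.976 = 39528
20–29: 70500 * 0.99 = 69795
30–39: 75000 * 0.964 = 72300
40–49: 37000 * 0.97 = 35890
50+: 28500 * 0.958 + 22000 * 0.473 = 27303 + 10406 = 37709
Net migration: 0–9 + 390 → 17040; 10–19 − 340 → 39188; 20–29 + 310 → 70105; 30–39 − 60 → 72240; 40–49 − 340 → 35550; 50+ − 50 → 37659
Giving 17040 / 39188 / 70105 / 72240 / 35550 / 37659.
Period 2.
Births: 72240 * 0.45 = 32508
10–19: 17040 * 0.976 = 16631
20–29: 39188 * 0.99 = 38796
30–39: 70105 * 0.964 = 67581
40–49: 72240 * 0.97 = 70073
50+: 35550 * 0.958 + 37659 * 0.473 = 34057 + 17813 = 51870
Net migration: 0–9 + 390 → 32898; 10–19 − 340 → 16291; 20–29 + 310 → 39106; 30–39 − 60 → 67521; 40–49 − 340 → 69733; 50+ − 50 → 51820
Giving 32898 / 16291 / 39106 / 67521 / 69733 / 51820.
Dependents (band 0–9 + band 50+) = 32898 + 51820 = 84718; working-age = 192651; ratio = 84718/192651 × 100 = 44.0

44.0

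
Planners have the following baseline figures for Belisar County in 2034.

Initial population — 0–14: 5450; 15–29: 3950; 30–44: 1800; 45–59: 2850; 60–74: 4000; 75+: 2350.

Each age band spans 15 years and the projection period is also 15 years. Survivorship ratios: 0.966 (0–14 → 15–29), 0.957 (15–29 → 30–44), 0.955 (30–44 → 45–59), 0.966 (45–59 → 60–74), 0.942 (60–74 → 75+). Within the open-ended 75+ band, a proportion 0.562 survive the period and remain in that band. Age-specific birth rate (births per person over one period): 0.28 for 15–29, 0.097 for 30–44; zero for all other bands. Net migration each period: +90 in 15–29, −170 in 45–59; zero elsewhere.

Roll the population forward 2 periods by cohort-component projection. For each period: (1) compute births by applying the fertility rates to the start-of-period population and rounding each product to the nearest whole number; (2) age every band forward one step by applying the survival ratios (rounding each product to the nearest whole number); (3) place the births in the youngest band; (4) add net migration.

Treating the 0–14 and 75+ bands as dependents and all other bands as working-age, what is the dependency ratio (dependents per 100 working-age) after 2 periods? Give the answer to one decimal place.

64.3

— Period 1 —
Births: 3950 × 0.28 = 1106, 1800 × 0.097 = 175 → 1281
15–29: 5450 × 0.966 = 5265
30–44: 3950 × 0.957 = 3780
45–59: 1800 × 0.955 = 1719
60–74: 2850 × 0.966 = 2753
75+: 4000 × 0.942 + 2350 × 0.562 = 3768 + 1321 = 5089
Net migration: 15–29 + 90 → 5355; 45–59 − 170 → 1549
Population now: 0–14=1281, 15–29=5355, 30–44=3780, 45–59=1549, 60–74=2753, 75+=5089
— Period 2 —
Births: 5355 × 0.28 = 1499, 3780 × 0.097 = 367 → 1866
15–29: 1281 × 0.966 = 1237
30–44: 5355 × 0.957 = 5125
45–59: 3780 × 0.955 = 3610
60–74: 1549 × 0.966 = 1496
75+: 2753 × 0.942 + 5089 × 0.562 = 2593 + 2860 = 5453
Net migration: 15–29 + 90 → 1327; 45–59 − 170 → 3440
Population now: 0–14=1866, 15–29=1327, 30–44=5125, 45–59=3440, 60–74=1496, 75+=5453
Dependents (band 0–14 + band 75+) = 1866 + 5453 = 7319; working-age = 11388; ratio = 7319/11388 × 100 = 64.3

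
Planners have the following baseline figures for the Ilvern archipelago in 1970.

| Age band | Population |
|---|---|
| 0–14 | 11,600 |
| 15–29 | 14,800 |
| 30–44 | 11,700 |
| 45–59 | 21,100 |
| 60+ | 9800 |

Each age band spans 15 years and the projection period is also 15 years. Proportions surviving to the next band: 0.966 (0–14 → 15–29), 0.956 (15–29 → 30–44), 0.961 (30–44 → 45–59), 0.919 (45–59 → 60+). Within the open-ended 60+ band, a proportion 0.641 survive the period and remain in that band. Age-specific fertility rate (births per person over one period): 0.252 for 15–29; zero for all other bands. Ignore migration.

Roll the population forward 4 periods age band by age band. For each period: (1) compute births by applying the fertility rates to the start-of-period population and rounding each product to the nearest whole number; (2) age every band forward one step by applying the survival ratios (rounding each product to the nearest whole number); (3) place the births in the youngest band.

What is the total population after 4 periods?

35960

[period 1]
Births: 14800 × 0.252 = 3730
15–29: 11600 × 0.966 = 11206
30–44: 14800 × 0.956 = 14149
45–59: 11700 × 0.961 = 11244
60+: 21100 × 0.919 + 9800 × 0.641 = 19391 + 6282 = 25673
Population now: 0–14=3730, 15–29=11206, 30–44=14149, 45–59=11244, 60+=25673
[period 2]
Births: 11206 × 0.252 = 2824
15–29: 3730 × 0.966 = 3603
30–44: 11206 × 0.956 = 10713
45–59: 14149 × 0.961 = 13597
60+: 11244 × 0.919 + 25673 × 0.641 = 10333 + 16456 = 26789
Population now: 0–14=2824, 15–29=3603, 30–44=10713, 45–59=13597, 60+=26789
[period 3]
Births: 3603 × 0.252 = 908
15–29: 2824 × 0.966 = 2728
30–44: 3603 × 0.956 = 3444
45–59: 10713 × 0.961 = 10295
60+: 13597 × 0.919 + 26789 × 0.641 = 12496 + 17172 = 29668
Population now: 0–14=908, 15–29=2728, 30–44=3444, 45–59=10295, 60+=29668
[period 4]
Births: 2728 × 0.252 = 687
15–29: 908 × 0.966 = 877
30–44: 2728 × 0.956 = 2608
45–59: 3444 × 0.961 = 3310
60+: 10295 × 0.919 + 29668 × 0.641 = 9461 + 19017 = 28478
Population now: 0–14=687, 15–29=877, 30–44=2608, 45–59=3310, 60+=28478
Total after period 4: 687 + 877 + 2608 + 3310 + 28478 = 35960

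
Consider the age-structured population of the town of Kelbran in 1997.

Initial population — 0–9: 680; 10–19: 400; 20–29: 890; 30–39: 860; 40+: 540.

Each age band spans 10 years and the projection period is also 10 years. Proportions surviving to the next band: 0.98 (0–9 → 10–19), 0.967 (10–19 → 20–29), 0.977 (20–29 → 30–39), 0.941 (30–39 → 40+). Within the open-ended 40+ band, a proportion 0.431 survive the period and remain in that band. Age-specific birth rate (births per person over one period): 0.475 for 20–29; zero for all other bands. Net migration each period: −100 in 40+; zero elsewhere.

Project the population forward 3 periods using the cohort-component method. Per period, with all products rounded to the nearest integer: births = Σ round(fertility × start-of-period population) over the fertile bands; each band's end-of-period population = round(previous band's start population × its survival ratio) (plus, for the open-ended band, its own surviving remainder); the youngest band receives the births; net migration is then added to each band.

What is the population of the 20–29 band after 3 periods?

401

Period 1:
Births: 890 × 0.475 = 423
10–19: 680 × 0.98 = 666
20–29: 400 × 0.967 = 387
30–39: 890 × 0.977 = 870
40+: 860 × 0.941 + 540 × 0.431 = 809 + 233 = 1042
Net migration: 40+ − 100 → 942
→ [423, 666, 387, 870, 942]
Period 2:
Births: 387 × 0.475 = 184
10–19: 423 × 0.98 = 415
20–29: 666 × 0.967 = 644
30–39: 387 × 0.977 = 378
40+: 870 × 0.941 + 942 × 0.431 = 819 + 406 = 1225
Net migration: 40+ − 100 → 1125
→ [184, 415, 644, 378, 1125]
Period 3:
Births: 644 × 0.475 = 306
10–19: 184 × 0.98 = 180
20–29: 415 × 0.967 = 401
30–39: 644 × 0.977 = 629
40+: 378 × 0.941 + 1125 × 0.431 = 356 + 485 = 841
Net migration: 40+ − 100 → 741
→ [306, 180, 401, 629, 741]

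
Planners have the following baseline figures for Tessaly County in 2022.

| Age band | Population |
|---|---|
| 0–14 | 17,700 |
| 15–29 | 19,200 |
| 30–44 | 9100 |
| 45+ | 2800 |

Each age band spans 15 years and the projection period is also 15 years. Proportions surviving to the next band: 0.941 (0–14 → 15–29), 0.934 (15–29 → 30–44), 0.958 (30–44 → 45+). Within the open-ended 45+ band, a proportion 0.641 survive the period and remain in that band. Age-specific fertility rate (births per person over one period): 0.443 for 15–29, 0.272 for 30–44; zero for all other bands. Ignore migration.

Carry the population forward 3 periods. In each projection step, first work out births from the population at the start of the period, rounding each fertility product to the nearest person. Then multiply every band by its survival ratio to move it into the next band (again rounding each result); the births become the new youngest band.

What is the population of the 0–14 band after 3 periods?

8810

(Bands numbered youngest = 1 to oldest = 4.)
Period 1.
Births: 19200 × 0.443 = 8506, 9100 × 0.272 = 2475 ⇒ total 10981
Band 2: 17700 × 0.941 = 16656
Band 3: 19200 × 0.934 = 17933
Band 4: 9100 × 0.958 + 2800 × 0.641 = 8718 + 1795 = 10513
End of period: [10981, 16656, 17933, 10513]
Period 2.
Births: 16656 × 0.443 = 7379, 17933 × 0.272 = 4878 ⇒ total 12257
Band 2: 10981 × 0.941 = 10333
Band 3: 16656 × 0.934 = 15557
Band 4: 17933 × 0.958 + 10513 × 0.641 = 17180 + 6739 = 23919
End of period: [12257, 10333, 15557, 23919]
Period 3.
Births: 10333 × 0.443 = 4578, 15557 × 0.272 = 4232 ⇒ total 8810
Band 2: 12257 × 0.941 = 11534
Band 3: 10333 × 0.934 = 9651
Band 4: 15557 × 0.958 + 23919 × 0.641 = 14904 + 15332 = 30236
End of period: [8810, 11534, 9651, 30236]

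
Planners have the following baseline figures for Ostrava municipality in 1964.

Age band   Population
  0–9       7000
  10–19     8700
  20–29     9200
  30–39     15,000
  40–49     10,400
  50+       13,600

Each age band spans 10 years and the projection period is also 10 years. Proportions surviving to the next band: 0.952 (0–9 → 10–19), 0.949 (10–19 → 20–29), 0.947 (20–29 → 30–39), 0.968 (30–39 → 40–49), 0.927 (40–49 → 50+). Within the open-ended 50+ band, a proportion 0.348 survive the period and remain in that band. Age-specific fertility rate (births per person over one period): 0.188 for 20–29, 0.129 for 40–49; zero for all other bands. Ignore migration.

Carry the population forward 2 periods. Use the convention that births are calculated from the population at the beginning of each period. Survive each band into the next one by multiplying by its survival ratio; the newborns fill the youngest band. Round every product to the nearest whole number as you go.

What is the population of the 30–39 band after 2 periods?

7818

Period 1:
Births: 9200 × 0.188 = 1730, 10400 × 0.129 = 1342 → 3072
10–19: 7000 × 0.952 = 6664
20–29: 8700 × 0.949 = 8256
30–39: 9200 × 0.947 = 8712
40–49: 15000 × 0.968 = 14520
50+: 10400 × 0.927 + 13600 × 0.348 = 9641 + 4733 = 14374
→ [3072, 6664, 8256, 8712, 14520, 14374]
Period 2:
Births: 8256 × 0.188 = 1552, 14520 × 0.129 = 1873 → 3425
10–19: 3072 × 0.952 = 2925
20–29: 6664 × 0.949 = 6324
30–39: 8256 × 0.947 = 7818
40–49: 8712 × 0.968 = 8433
50+: 14520 × 0.927 + 14374 × 0.348 = 13460 + 5002 = 18462
→ [3425, 2925, 6324, 7818, 8433, 18462]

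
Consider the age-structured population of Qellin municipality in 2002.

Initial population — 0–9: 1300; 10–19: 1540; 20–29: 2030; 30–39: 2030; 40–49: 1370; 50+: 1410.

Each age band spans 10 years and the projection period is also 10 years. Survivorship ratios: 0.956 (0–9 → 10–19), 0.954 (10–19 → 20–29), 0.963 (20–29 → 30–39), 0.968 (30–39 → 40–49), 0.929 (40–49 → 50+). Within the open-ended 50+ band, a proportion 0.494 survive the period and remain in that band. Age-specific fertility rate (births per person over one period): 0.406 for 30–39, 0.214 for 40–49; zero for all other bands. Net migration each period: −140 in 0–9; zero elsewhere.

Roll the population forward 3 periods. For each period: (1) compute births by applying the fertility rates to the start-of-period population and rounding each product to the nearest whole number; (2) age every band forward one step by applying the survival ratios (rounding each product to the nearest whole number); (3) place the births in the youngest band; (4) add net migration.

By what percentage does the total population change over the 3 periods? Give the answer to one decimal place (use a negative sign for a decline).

Let group 1 be 0–9 through group 6 = 50+.
After projecting period 1:
Births: 2030 × 0.406 = 824  |  1370 × 0.214 = 293 → total 1117
Group 2: 1300 × 0.956 = 1243
Group 3: 1540 × 0.954 = 1469
Group 4: 2030 × 0.963 = 1955
Group 5: 2030 × 0.968 = 1965
Group 6: 1370 × 0.929 + 1410 × 0.494 = 1273 + 697 = 1970
Net migration: Group 1 − 140 → 977
End of period: [977, 1243, 1469, 1955, 1965, 1970]
After projecting period 2:
Births: 1955 × 0.406 = 794  |  1965 × 0.214 = 421 → total 1215
Group 2: 977 × 0.956 = 934
Group 3: 1243 × 0.954 = 1186
Group 4: 1469 × 0.963 = 1415
Group 5: 1955 × 0.968 = 1892
Group 6: 1965 × 0.929 + 1970 × 0.494 = 1825 + 973 = 2798
Net migration: Group 1 − 140 → 1075
End of period: [1075, 934, 1186, 1415, 1892, 2798]
After projecting period 3:
Births: 1415 × 0.406 = 574  |  1892 × 0.214 = 405 → total 979
Group 2: 1075 × 0.956 = 1028
Group 3: 934 × 0.954 = 891
Group 4: 1186 × 0.963 = 1142
Group 5: 1415 × 0.968 = 1370
Group 6: 1892 × 0.929 + 2798 × 0.494 = 1758 + 1382 = 3140
Net migration: Group 1 − 140 → 839
End of period: [839, 1028, 891, 1142, 1370, 3140]
Total: 9680 → 8410; change = -1270; percentage change = -13.1%

-13.1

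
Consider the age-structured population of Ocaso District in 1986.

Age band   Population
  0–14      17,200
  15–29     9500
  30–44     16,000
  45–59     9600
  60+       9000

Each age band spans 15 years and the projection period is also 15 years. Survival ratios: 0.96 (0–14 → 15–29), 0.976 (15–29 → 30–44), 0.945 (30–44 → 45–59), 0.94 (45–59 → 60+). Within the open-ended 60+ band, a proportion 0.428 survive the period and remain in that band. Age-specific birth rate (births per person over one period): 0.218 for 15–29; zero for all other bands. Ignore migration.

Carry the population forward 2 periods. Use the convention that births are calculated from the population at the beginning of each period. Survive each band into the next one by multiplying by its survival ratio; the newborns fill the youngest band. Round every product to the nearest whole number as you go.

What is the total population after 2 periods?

50190

— Period 1 —
Births: 9500 × 0.218 = 2071
15–29: 17200 × 0.96 = 16512
30–44: 9500 × 0.976 = 9272
45–59: 16000 × 0.945 = 15120
60+: 9600 × 0.94 + 9000 × 0.428 = 9024 + 3852 = 12876
End of period: [2071, 16512, 9272, 15120, 12876]
— Period 2 —
Births: 16512 × 0.218 = 3600
15–29: 2071 × 0.96 = 1988
30–44: 16512 × 0.976 = 16116
45–59: 9272 × 0.945 = 8762
60+: 15120 × 0.94 + 12876 × 0.428 = 14213 + 5511 = 19724
End of period: [3600, 1988, 16116, 8762, 19724]
Total after period 2: 3600 + 1988 + 16116 + 8762 + 19724 = 50190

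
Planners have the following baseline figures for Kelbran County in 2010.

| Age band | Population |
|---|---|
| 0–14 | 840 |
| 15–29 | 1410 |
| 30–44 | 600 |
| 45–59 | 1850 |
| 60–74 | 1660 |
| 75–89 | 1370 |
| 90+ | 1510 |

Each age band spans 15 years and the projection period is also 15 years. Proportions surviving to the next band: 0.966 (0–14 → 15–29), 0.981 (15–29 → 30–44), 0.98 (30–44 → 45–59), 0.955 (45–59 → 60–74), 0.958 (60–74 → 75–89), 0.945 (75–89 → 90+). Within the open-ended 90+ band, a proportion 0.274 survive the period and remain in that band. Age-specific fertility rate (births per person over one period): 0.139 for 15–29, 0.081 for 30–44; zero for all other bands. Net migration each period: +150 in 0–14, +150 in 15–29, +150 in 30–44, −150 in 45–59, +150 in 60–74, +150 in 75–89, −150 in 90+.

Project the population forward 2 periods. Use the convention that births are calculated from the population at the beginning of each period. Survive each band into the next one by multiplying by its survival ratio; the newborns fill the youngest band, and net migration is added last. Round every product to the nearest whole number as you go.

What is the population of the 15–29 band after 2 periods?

Call the bands 1 to 7, youngest first.
Period 1:
Births: 1410 * 0.139 = 196  |  600 * 0.081 = 49 ⇒ total 245
Band 2: 840 * 0.966 = 811
Band 3: 1410 * 0.981 = 1383
Band 4: 600 * 0.98 = 588
Band 5: 1850 * 0.955 = 1767
Band 6: 1660 * 0.958 = 1590
Band 7: 1370 * 0.945 + 1510 * 0.274 = 1295 + 414 = 1709
Net migration: Band 1 + 150 → 395; Band 2 + 150 → 961; Band 3 + 150 → 1533; Band 4 − 150 → 438; Band 5 + 150 → 1917; Band 6 + 150 → 1740; Band 7 − 150 → 1559
End of period: [395, 961, 1533, 438, 1917, 1740, 1559]
Period 2:
Births: 961 * 0.139 = 134  |  1533 * 0.081 = 124 ⇒ total 258
Band 2: 395 * 0.966 = 382
Band 3: 961 * 0.981 = 943
Band 4: 1533 * 0.98 = 1502
Band 5: 438 * 0.955 = 418
Band 6: 1917 * 0.958 = 1836
Band 7: 1740 * 0.945 + 1559 * 0.274 = 1644 + 427 = 2071
Net migration: Band 1 + 150 → 408; Band 2 + 150 → 532; Band 3 + 150 → 1093; Band 4 − 150 → 1352; Band 5 + 150 → 568; Band 6 + 150 → 1986; Band 7 − 150 → 1921
End of period: [408, 532, 1093, 1352, 568, 1986, 1921]

532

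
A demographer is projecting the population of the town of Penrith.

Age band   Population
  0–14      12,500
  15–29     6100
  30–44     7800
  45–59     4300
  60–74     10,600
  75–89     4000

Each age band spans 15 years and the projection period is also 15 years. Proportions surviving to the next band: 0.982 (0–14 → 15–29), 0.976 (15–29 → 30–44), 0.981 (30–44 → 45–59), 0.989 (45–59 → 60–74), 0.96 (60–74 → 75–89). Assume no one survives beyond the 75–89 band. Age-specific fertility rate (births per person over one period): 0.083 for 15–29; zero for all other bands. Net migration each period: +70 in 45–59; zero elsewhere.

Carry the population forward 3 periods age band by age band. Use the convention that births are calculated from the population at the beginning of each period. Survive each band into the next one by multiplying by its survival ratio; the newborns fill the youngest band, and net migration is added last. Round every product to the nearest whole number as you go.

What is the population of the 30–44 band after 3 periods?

485

Call the groups 1 to 6, youngest first.
Period 1:
Births: 6100 * 0.083 = 506
Group 2: 12500 * 0.982 = 12275
Group 3: 6100 * 0.976 = 5954
Group 4: 7800 * 0.981 = 7652
Group 5: 4300 * 0.989 = 4253
Group 6: 10600 * 0.96 = 10176
Net migration: Group 4 + 70 → 7722
Giving 506 / 12275 / 5954 / 7722 / 4253 / 10176.
Period 2:
Births: 12275 * 0.083 = 1019
Group 2: 506 * 0.982 = 497
Group 3: 12275 * 0.976 = 11980
Group 4: 5954 * 0.981 = 5841
Group 5: 7722 * 0.989 = 7637
Group 6: 4253 * 0.96 = 4083
Net migration: Group 4 + 70 → 5911
Giving 1019 / 497 / 11980 / 5911 / 7637 / 4083.
Period 3:
Births: 497 * 0.083 = 41
Group 2: 1019 * 0.982 = 1001
Group 3: 497 * 0.976 = 485
Group 4: 11980 * 0.981 = 11752
Group 5: 5911 * 0.989 = 5846
Group 6: 7637 * 0.96 = 7332
Net migration: Group 4 + 70 → 11822
Giving 41 / 1001 / 485 / 11822 / 5846 / 7332.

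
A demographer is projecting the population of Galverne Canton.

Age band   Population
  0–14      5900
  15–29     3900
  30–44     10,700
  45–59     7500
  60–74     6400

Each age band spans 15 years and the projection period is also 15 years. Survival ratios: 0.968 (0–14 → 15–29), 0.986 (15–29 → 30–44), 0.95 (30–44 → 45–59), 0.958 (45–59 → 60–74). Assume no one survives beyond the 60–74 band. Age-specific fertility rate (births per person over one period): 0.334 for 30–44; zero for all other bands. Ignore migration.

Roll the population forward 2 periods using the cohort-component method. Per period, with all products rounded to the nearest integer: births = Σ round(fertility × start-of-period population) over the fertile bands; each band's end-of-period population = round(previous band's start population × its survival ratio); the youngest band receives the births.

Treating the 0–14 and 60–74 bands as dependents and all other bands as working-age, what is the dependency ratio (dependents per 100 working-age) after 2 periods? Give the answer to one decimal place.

Period 1.
Births: 10700 * 0.334 = 3574
15–29: 5900 * 0.968 = 5711
30–44: 3900 * 0.986 = 3845
45–59: 10700 * 0.95 = 10165
60–74: 7500 * 0.958 = 7185
End of period: [3574, 5711, 3845, 10165, 7185]
Period 2.
Births: 3845 * 0.334 = 1284
15–29: 3574 * 0.968 = 3460
30–44: 5711 * 0.986 = 5631
45–59: 3845 * 0.95 = 3653
60–74: 10165 * 0.958 = 9738
End of period: [1284, 3460, 5631, 3653, 9738]
Dependents (band 0–14 + band 60–74) = 1284 + 9738 = 11022; working-age = 12744; ratio = 11022/12744 × 100 = 86.5

86.5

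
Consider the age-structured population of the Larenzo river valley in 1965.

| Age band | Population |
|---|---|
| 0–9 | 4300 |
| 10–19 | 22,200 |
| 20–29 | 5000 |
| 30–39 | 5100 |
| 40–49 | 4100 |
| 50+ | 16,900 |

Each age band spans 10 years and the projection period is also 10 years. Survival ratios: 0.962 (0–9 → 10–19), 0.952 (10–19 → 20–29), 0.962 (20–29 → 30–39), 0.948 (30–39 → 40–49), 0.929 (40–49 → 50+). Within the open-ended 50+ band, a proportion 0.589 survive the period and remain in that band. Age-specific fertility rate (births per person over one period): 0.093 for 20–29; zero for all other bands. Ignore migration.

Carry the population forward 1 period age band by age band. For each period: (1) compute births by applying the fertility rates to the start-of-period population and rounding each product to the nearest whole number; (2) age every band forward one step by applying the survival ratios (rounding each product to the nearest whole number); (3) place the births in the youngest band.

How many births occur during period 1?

465

— Period 1 —
Births: 5000 × 0.093 = 465
10–19: 4300 × 0.962 = 4137
20–29: 22200 × 0.952 = 21134
30–39: 5000 × 0.962 = 4810
40–49: 5100 × 0.948 = 4835
50+: 4100 × 0.929 + 16900 × 0.589 = 3809 + 9954 = 13763
Population now: 0–9=465, 10–19=4137, 20–29=21134, 30–39=4810, 40–49=4835, 50+=13763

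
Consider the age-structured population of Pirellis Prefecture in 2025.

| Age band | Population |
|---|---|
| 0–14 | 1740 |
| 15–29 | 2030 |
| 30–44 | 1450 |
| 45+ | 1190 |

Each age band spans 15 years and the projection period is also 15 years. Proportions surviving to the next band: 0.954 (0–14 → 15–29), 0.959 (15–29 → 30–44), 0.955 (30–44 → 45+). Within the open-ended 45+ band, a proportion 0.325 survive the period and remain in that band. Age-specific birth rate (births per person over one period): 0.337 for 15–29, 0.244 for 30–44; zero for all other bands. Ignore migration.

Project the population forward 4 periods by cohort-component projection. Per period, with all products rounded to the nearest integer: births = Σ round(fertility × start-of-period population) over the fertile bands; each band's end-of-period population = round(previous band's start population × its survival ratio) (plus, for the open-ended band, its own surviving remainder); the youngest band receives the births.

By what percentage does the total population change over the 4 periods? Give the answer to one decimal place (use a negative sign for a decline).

-39.8

Let band 1 be 0–14 through band 4 = 45+.
Period 1:
Births: 2030 × 0.337 = 684 ; 1450 × 0.244 = 354 — total 1038
Band 2: 1740 × 0.954 = 1660
Band 3: 2030 × 0.959 = 1947
Band 4: 1450 × 0.955 + 1190 × 0.325 = 1385 + 387 = 1772
→ [1038, 1660, 1947, 1772]
Period 2:
Births: 1660 × 0.337 = 559 ; 1947 × 0.244 = 475 — total 1034
Band 2: 1038 × 0.954 = 990
Band 3: 1660 × 0.959 = 1592
Band 4: 1947 × 0.955 + 1772 × 0.325 = 1859 + 576 = 2435
→ [1034, 990, 1592, 2435]
Period 3:
Births: 990 × 0.337 = 334 ; 1592 × 0.244 = 388 — total 722
Band 2: 1034 × 0.954 = 986
Band 3: 990 × 0.959 = 949
Band 4: 1592 × 0.955 + 2435 × 0.325 = 1520 + 791 = 2311
→ [722, 986, 949, 2311]
Period 4:
Births: 986 × 0.337 = 332 ; 949 × 0.244 = 232 — total 564
Band 2: 722 × 0.954 = 689
Band 3: 986 × 0.959 = 946
Band 4: 949 × 0.955 + 2311 × 0.325 = 906 + 751 = 1657
→ [564, 689, 946, 1657]
Total: 6410 → 3856; change = -2554; percentage change = -39.8%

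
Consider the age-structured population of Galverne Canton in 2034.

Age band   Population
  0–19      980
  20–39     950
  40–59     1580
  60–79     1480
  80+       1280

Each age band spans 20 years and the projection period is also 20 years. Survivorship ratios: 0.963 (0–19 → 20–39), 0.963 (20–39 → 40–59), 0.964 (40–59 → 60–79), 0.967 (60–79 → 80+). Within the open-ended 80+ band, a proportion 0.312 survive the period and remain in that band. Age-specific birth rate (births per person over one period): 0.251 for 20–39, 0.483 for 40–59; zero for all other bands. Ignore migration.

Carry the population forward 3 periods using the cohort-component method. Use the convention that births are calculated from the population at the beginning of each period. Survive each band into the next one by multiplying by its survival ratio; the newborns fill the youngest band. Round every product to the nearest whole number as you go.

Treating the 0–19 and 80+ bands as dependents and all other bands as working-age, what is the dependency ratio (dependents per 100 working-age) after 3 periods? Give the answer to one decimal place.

88.4

Call the groups 1 to 5, youngest first.
[period 1]
Births: 950 × 0.251 = 238  |  1580 × 0.483 = 763 → total 1001
Group 2: 980 × 0.963 = 944
Group 3: 950 × 0.963 = 915
Group 4: 1580 × 0.964 = 1523
Group 5: 1480 × 0.967 + 1280 × 0.312 = 1431 + 399 = 1830
→ [1001, 944, 915, 1523, 1830]
[period 2]
Births: 944 × 0.251 = 237  |  915 × 0.483 = 442 → total 679
Group 2: 1001 × 0.963 = 964
Group 3: 944 × 0.963 = 909
Group 4: 915 × 0.964 = 882
Group 5: 1523 × 0.967 + 1830 × 0.312 = 1473 + 571 = 2044
→ [679, 964, 909, 882, 2044]
[period 3]
Births: 964 × 0.251 = 242  |  909 × 0.483 = 439 → total 681
Group 2: 679 × 0.963 = 654
Group 3: 964 × 0.963 = 928
Group 4: 909 × 0.964 = 876
Group 5: 882 × 0.967 + 2044 × 0.312 = 853 + 638 = 1491
→ [681, 654, 928, 876, 1491]
Dependents (band 0–19 + band 80+) = 681 + 1491 = 2172; working-age = 2458; ratio = 2172/2458 × 100 = 88.4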